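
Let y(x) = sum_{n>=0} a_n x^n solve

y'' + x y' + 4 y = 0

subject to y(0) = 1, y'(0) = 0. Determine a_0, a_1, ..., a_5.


Ansatz: y(x) = sum_{n>=0} a_n x^n, so y'(x) = sum_{n>=1} n a_n x^(n-1) and y''(x) = sum_{n>=2} n(n-1) a_n x^(n-2).
Substitute into P(x) y'' + Q(x) y' + R(x) y = 0 with P(x) = 1, Q(x) = x, R(x) = 4, and match powers of x.
Initial conditions: a_0 = 1, a_1 = 0.
Setting the coefficient of each power of x to zero and solving order by order (substituting the coefficients already found):
  x^0: 2 a_2 + 4 a_0 = 0  ->  2 a_2 = -4 a_0 = -4  ->  a_2 = -2
  x^1: 6 a_3 + 5 a_1 = 0  ->  6 a_3 = -5 a_1 = 0  ->  a_3 = 0
  x^2: 12 a_4 + 6 a_2 = 0  ->  12 a_4 = -6 a_2 = 12  ->  a_4 = 1
  x^3: 20 a_5 + 7 a_3 = 0  ->  20 a_5 = -7 a_3 = 0  ->  a_5 = 0
Truncated series: y(x) = 1 - 2 x^2 + x^4 + O(x^6).

a_0 = 1; a_1 = 0; a_2 = -2; a_3 = 0; a_4 = 1; a_5 = 0


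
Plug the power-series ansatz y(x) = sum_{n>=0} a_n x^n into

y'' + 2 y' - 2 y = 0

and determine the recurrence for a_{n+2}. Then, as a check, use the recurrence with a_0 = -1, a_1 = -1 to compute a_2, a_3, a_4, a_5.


Substitute y = sum_n a_n x^n.
y''(x) has coefficient (n+2)(n+1) a_{n+2} at x^n;
2 y'(x) has coefficient 2 (n+1) a_{n+1} at x^n;
-2 y(x) has coefficient -2 a_n at x^n.
Matching x^n: (n+2)(n+1) a_{n+2} + 2 (n+1) a_{n+1} - 2 a_n = 0.
Thus a_{n+2} = [-2 (n+1) a_{n+1} + 2 a_n] / ((n+1)(n+2)).

Check with a_0 = -1, a_1 = -1 (apply the recurrence for n = 0, 1, 2, 3): a_0 = -1, a_1 = -1, a_2 = 0, a_3 = -1/3, a_4 = 1/6, a_5 = -1/10.

a_(n+2) = [-2 (n+1) a_(n+1) + 2 a_n] / ((n+1)(n+2)); check: a_0 = -1, a_1 = -1, a_2 = 0, a_3 = -1/3, a_4 = 1/6, a_5 = -1/10


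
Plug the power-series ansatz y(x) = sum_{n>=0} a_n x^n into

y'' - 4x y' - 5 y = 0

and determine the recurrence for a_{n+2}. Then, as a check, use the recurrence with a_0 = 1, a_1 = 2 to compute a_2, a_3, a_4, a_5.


Substitute y = sum_n a_n x^n.
y''(x) has coefficient (n+2)(n+1) a_{n+2} at x^n;
-4 x y'(x) has coefficient -4 n a_n at x^n (shift);
-5 y(x) has coefficient -5 a_n at x^n.
Matching x^n: (n+2)(n+1) a_{n+2} + (-4n - 5) a_n = 0.
Thus a_{n+2} = (4n + 5) / ((n+1)(n+2)) * a_n.

Check with a_0 = 1, a_1 = 2 (apply the recurrence for n = 0, 1, 2, 3): a_0 = 1, a_1 = 2, a_2 = 5/2, a_3 = 3, a_4 = 65/24, a_5 = 51/20.

a_(n+2) = (4n + 5) / ((n+1)(n+2)) * a_n; check: a_0 = 1, a_1 = 2, a_2 = 5/2, a_3 = 3, a_4 = 65/24, a_5 = 51/20


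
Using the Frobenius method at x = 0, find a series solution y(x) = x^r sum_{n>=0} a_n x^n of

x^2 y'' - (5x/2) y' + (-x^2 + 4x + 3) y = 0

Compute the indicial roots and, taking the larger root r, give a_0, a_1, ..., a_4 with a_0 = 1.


Write in Frobenius form y'' + (p(x)/x) y' + (q(x)/x^2) y = 0:
  p(x) = -5/2,  q(x) = -x^2 + 4x + 3.
Indicial equation: r(r-1) + (-5/2) r + (3) = 0 -> roots r_1 = 2, r_2 = 3/2.
Take r = r_1 = 2. Let y(x) = x^r sum_{n>=0} a_n x^n with a_0 = 1.
Substitute y = x^r sum a_n x^n and match x^{r+n}. The recurrence is
  D(n) a_n + 4 a_{n-1} - 1 a_{n-2} = 0,  where D(n) = (r+n)(r+n-1) + (-5/2)(r+n) + (3).
  a_n = [-4 a_{n-1} + 1 a_{n-2}] / D(n).
Since the indicial polynomial factors as (r - r_1)(r - r_2), D(n) = (r_1 + n - r_1)(r_1 + n - r_2) = n(n + 1/2).
Evaluating step by step (a_0 = 1):
  n = 1: D(1) = 1(1 + 1/2) = 3/2; numerator = -4(1) = -4; a_1 = (-4)/(3/2) = -8/3
  n = 2: D(2) = 2(2 + 1/2) = 5; numerator = -4(-8/3) + 1(1) = 35/3; a_2 = (35/3)/(5) = 7/3
  n = 3: D(3) = 3(3 + 1/2) = 21/2; numerator = -4(7/3) + 1(-8/3) = -12; a_3 = (-12)/(21/2) = -8/7
  n = 4: D(4) = 4(4 + 1/2) = 18; numerator = -4(-8/7) + 1(7/3) = 145/21; a_4 = (145/21)/(18) = 145/378

r = 2; a_0 = 1; a_1 = -8/3; a_2 = 7/3; a_3 = -8/7; a_4 = 145/378


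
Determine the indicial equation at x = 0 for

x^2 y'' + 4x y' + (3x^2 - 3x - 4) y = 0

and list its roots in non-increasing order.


Divide by x^2 to reach normal form y'' + P_1(x) y' + P_2(x) y = 0 with P_1(x) = 4/x and P_2(x) = 3 - 3/x - 4/x^2.
x = 0 is a singular point because the y'-coefficient 4/x has a pole at x = 0 and the y-coefficient 3 - 3/x - 4/x^2 has a pole at x = 0.
It is a regular singular point because x P_1(x) = p(x) = 4 and x^2 P_2(x) = q(x) = 3x^2 - 3x - 4 are polynomials, hence analytic at x = 0.
p(0) = 4,  q(0) = -4.
Indicial equation: r(r-1) + p(0) r + q(0) = 0, i.e. r^2 + (p(0) - 1) r + q(0) = 0, i.e. r^2 + 3 r - 4 = 0.
Discriminant: (3)^2 - 4(-4) = 25, so r = (-3 ± 5)/2.
Solving: r_1 = 1, r_2 = -4.

indicial: r^2 + 3 r - 4 = 0; roots r_1 = 1, r_2 = -4


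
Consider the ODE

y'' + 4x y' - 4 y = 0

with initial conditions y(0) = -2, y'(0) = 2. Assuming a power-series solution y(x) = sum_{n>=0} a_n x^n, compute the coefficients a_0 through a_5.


Ansatz: y(x) = sum_{n>=0} a_n x^n, so y'(x) = sum_{n>=1} n a_n x^(n-1) and y''(x) = sum_{n>=2} n(n-1) a_n x^(n-2).
Substitute into P(x) y'' + Q(x) y' + R(x) y = 0 with P(x) = 1, Q(x) = 4x, R(x) = -4, and match powers of x.
Initial conditions: a_0 = -2, a_1 = 2.
Setting the coefficient of each power of x to zero and solving order by order (substituting the coefficients already found):
  x^0: 2 a_2 - 4 a_0 = 0  ->  2 a_2 = 4 a_0 = -8  ->  a_2 = -4
  x^1: 6 a_3 = 0  ->  a_3 = 0
  x^2: 12 a_4 + 4 a_2 = 0  ->  12 a_4 = -4 a_2 = 16  ->  a_4 = 4/3
  x^3: 20 a_5 + 8 a_3 = 0  ->  20 a_5 = -8 a_3 = 0  ->  a_5 = 0
Truncated series: y(x) = -2 + 2 x - 4 x^2 + (4/3) x^4 + O(x^6).

a_0 = -2; a_1 = 2; a_2 = -4; a_3 = 0; a_4 = 4/3; a_5 = 0


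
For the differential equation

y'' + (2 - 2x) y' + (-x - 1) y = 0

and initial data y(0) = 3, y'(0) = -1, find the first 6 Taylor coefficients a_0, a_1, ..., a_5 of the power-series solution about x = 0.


Ansatz: y(x) = sum_{n>=0} a_n x^n, so y'(x) = sum_{n>=1} n a_n x^(n-1) and y''(x) = sum_{n>=2} n(n-1) a_n x^(n-2).
Substitute into P(x) y'' + Q(x) y' + R(x) y = 0 with P(x) = 1, Q(x) = 2 - 2x, R(x) = -x - 1, and match powers of x.
Initial conditions: a_0 = 3, a_1 = -1.
Setting the coefficient of each power of x to zero and solving order by order (substituting the coefficients already found):
  x^0: 2 a_2 + 2 a_1 - a_0 = 0  ->  2 a_2 = -2 a_1 + a_0 = 5  ->  a_2 = 5/2
  x^1: 6 a_3 + 4 a_2 - 3 a_1 - a_0 = 0  ->  6 a_3 = -4 a_2 + 3 a_1 + a_0 = -10  ->  a_3 = -5/3
  x^2: 12 a_4 + 6 a_3 - 5 a_2 - a_1 = 0  ->  12 a_4 = -6 a_3 + 5 a_2 + a_1 = 43/2  ->  a_4 = 43/24
  x^3: 20 a_5 + 8 a_4 - 7 a_3 - a_2 = 0  ->  20 a_5 = -8 a_4 + 7 a_3 + a_2 = -47/2  ->  a_5 = -47/40
Truncated series: y(x) = 3 - x + (5/2) x^2 - (5/3) x^3 + (43/24) x^4 - (47/40) x^5 + O(x^6).

a_0 = 3; a_1 = -1; a_2 = 5/2; a_3 = -5/3; a_4 = 43/24; a_5 = -47/40


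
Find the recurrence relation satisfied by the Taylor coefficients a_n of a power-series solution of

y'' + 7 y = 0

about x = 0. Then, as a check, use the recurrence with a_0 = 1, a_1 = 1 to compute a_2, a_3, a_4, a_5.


Substitute y = sum_n a_n x^n into y'' + (const) y = 0.
y''(x) = sum_{n>=0} (n+2)(n+1) a_{n+2} x^n.
The ODE becomes sum_n [(n+2)(n+1) a_{n+2} + 7 a_n] x^n = 0.
Setting each coefficient to zero gives the recurrence:
  (n+2)(n+1) a_{n+2} + 7 a_n = 0,
  a_{n+2} = -7 / ((n+1)(n+2)) a_n.

Check with a_0 = 1, a_1 = 1 (apply the recurrence for n = 0, 1, 2, 3): a_0 = 1, a_1 = 1, a_2 = -7/2, a_3 = -7/6, a_4 = 49/24, a_5 = 49/120.

a_{n+2} = -7/((n+1)(n+2)) * a_n; check: a_0 = 1, a_1 = 1, a_2 = -7/2, a_3 = -7/6, a_4 = 49/24, a_5 = 49/120


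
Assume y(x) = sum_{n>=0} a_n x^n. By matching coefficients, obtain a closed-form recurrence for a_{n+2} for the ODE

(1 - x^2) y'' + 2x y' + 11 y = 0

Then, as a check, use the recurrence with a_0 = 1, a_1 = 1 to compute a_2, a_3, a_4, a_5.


Substitute y = sum_n a_n x^n.
(1 - 1 x^2) y'' contributes (n+2)(n+1) a_{n+2} - n(n-1) a_n at x^n.
2 x y'(x) contributes 2 n a_n at x^n.
11 y(x) contributes 11 a_n at x^n.
Matching x^n: (n+2)(n+1) a_{n+2} + (-n(n-1) + 2 n + 11) a_n = 0.
Thus a_{n+2} = (n(n-1) - 2 n - 11) / ((n+1)(n+2)) * a_n.

Check with a_0 = 1, a_1 = 1 (apply the recurrence for n = 0, 1, 2, 3): a_0 = 1, a_1 = 1, a_2 = -11/2, a_3 = -13/6, a_4 = 143/24, a_5 = 143/120.

a_(n+2) = (n(n-1) - 2 n - 11) / ((n+1)(n+2)) * a_n; check: a_0 = 1, a_1 = 1, a_2 = -11/2, a_3 = -13/6, a_4 = 143/24, a_5 = 143/120


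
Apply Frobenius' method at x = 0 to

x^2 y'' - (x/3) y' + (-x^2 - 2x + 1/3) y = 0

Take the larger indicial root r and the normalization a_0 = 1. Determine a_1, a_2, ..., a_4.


Write in Frobenius form y'' + (p(x)/x) y' + (q(x)/x^2) y = 0:
  p(x) = -1/3,  q(x) = -x^2 - 2x + 1/3.
Indicial equation: r(r-1) + (-1/3) r + (1/3) = 0 -> roots r_1 = 1, r_2 = 1/3.
Take r = r_1 = 1. Let y(x) = x^r sum_{n>=0} a_n x^n with a_0 = 1.
Substitute y = x^r sum a_n x^n and match x^{r+n}. The recurrence is
  D(n) a_n - 2 a_{n-1} - 1 a_{n-2} = 0,  where D(n) = (r+n)(r+n-1) + (-1/3)(r+n) + (1/3).
  a_n = [2 a_{n-1} + 1 a_{n-2}] / D(n).
Since the indicial polynomial factors as (r - r_1)(r - r_2), D(n) = (r_1 + n - r_1)(r_1 + n - r_2) = n(n + 2/3).
Evaluating step by step (a_0 = 1):
  n = 1: D(1) = 1(1 + 2/3) = 5/3; numerator = 2(1) = 2; a_1 = (2)/(5/3) = 6/5
  n = 2: D(2) = 2(2 + 2/3) = 16/3; numerator = 2(6/5) + 1(1) = 17/5; a_2 = (17/5)/(16/3) = 51/80
  n = 3: D(3) = 3(3 + 2/3) = 11; numerator = 2(51/80) + 1(6/5) = 99/40; a_3 = (99/40)/(11) = 9/40
  n = 4: D(4) = 4(4 + 2/3) = 56/3; numerator = 2(9/40) + 1(51/80) = 87/80; a_4 = (87/80)/(56/3) = 261/4480

r = 1; a_0 = 1; a_1 = 6/5; a_2 = 51/80; a_3 = 9/40; a_4 = 261/4480


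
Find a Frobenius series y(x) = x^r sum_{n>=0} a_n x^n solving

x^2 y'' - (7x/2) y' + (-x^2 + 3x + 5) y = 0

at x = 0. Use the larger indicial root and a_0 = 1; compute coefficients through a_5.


Write in Frobenius form y'' + (p(x)/x) y' + (q(x)/x^2) y = 0:
  p(x) = -7/2,  q(x) = -x^2 + 3x + 5.
Indicial equation: r(r-1) + (-7/2) r + (5) = 0 -> roots r_1 = 5/2, r_2 = 2.
Take r = r_1 = 5/2. Let y(x) = x^r sum_{n>=0} a_n x^n with a_0 = 1.
Substitute y = x^r sum a_n x^n and match x^{r+n}. The recurrence is
  D(n) a_n + 3 a_{n-1} - 1 a_{n-2} = 0,  where D(n) = (r+n)(r+n-1) + (-7/2)(r+n) + (5).
  a_n = [-3 a_{n-1} + 1 a_{n-2}] / D(n).
Since the indicial polynomial factors as (r - r_1)(r - r_2), D(n) = (r_1 + n - r_1)(r_1 + n - r_2) = n(n + 1/2).
Evaluating step by step (a_0 = 1):
  n = 1: D(1) = 1(1 + 1/2) = 3/2; numerator = -3(1) = -3; a_1 = (-3)/(3/2) = -2
  n = 2: D(2) = 2(2 + 1/2) = 5; numerator = -3(-2) + 1(1) = 7; a_2 = (7)/(5) = 7/5
  n = 3: D(3) = 3(3 + 1/2) = 21/2; numerator = -3(7/5) + 1(-2) = -31/5; a_3 = (-31/5)/(21/2) = -62/105
  n = 4: D(4) = 4(4 + 1/2) = 18; numerator = -3(-62/105) + 1(7/5) = 111/35; a_4 = (111/35)/(18) = 37/210
  n = 5: D(5) = 5(5 + 1/2) = 55/2; numerator = -3(37/210) + 1(-62/105) = -47/42; a_5 = (-47/42)/(55/2) = -47/1155

r = 5/2; a_0 = 1; a_1 = -2; a_2 = 7/5; a_3 = -62/105; a_4 = 37/210; a_5 = -47/1155


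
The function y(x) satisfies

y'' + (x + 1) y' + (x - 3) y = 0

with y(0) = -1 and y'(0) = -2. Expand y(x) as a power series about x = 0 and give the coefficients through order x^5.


Ansatz: y(x) = sum_{n>=0} a_n x^n, so y'(x) = sum_{n>=1} n a_n x^(n-1) and y''(x) = sum_{n>=2} n(n-1) a_n x^(n-2).
Substitute into P(x) y'' + Q(x) y' + R(x) y = 0 with P(x) = 1, Q(x) = x + 1, R(x) = x - 3, and match powers of x.
Initial conditions: a_0 = -1, a_1 = -2.
Setting the coefficient of each power of x to zero and solving order by order (substituting the coefficients already found):
  x^0: 2 a_2 + a_1 - 3 a_0 = 0  ->  2 a_2 = -a_1 + 3 a_0 = -1  ->  a_2 = -1/2
  x^1: 6 a_3 + 2 a_2 - 2 a_1 + a_0 = 0  ->  6 a_3 = -2 a_2 + 2 a_1 - a_0 = -2  ->  a_3 = -1/3
  x^2: 12 a_4 + 3 a_3 - a_2 + a_1 = 0  ->  12 a_4 = -3 a_3 + a_2 - a_1 = 5/2  ->  a_4 = 5/24
  x^3: 20 a_5 + 4 a_4 + a_2 = 0  ->  20 a_5 = -4 a_4 - a_2 = -1/3  ->  a_5 = -1/60
Truncated series: y(x) = -1 - 2 x - (1/2) x^2 - (1/3) x^3 + (5/24) x^4 - (1/60) x^5 + O(x^6).

a_0 = -1; a_1 = -2; a_2 = -1/2; a_3 = -1/3; a_4 = 5/24; a_5 = -1/60


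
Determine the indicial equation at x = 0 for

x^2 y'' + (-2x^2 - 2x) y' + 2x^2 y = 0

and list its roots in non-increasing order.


Divide by x^2 to reach normal form y'' + P_1(x) y' + P_2(x) y = 0 with P_1(x) = -2 - 2/x and P_2(x) = 2.
x = 0 is a singular point because the y'-coefficient -2 - 2/x has a pole at x = 0.
It is a regular singular point because x P_1(x) = p(x) = -2x - 2 and x^2 P_2(x) = q(x) = 2x^2 are polynomials, hence analytic at x = 0.
p(0) = -2,  q(0) = 0.
Indicial equation: r(r-1) + p(0) r + q(0) = 0, i.e. r^2 + (p(0) - 1) r + q(0) = 0, i.e. r^2 - 3 r = 0.
Discriminant: (-3)^2 - 4(0) = 9, so r = (3 ± 3)/2.
Solving: r_1 = 3, r_2 = 0.

indicial: r^2 - 3 r = 0; roots r_1 = 3, r_2 = 0


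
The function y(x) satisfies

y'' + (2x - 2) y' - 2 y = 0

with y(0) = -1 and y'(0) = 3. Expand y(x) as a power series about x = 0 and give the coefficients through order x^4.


Ansatz: y(x) = sum_{n>=0} a_n x^n, so y'(x) = sum_{n>=1} n a_n x^(n-1) and y''(x) = sum_{n>=2} n(n-1) a_n x^(n-2).
Substitute into P(x) y'' + Q(x) y' + R(x) y = 0 with P(x) = 1, Q(x) = 2x - 2, R(x) = -2, and match powers of x.
Initial conditions: a_0 = -1, a_1 = 3.
Setting the coefficient of each power of x to zero and solving order by order (substituting the coefficients already found):
  x^0: 2 a_2 - 2 a_1 - 2 a_0 = 0  ->  2 a_2 = 2 a_1 + 2 a_0 = 4  ->  a_2 = 2
  x^1: 6 a_3 - 4 a_2 = 0  ->  6 a_3 = 4 a_2 = 8  ->  a_3 = 4/3
  x^2: 12 a_4 - 6 a_3 + 2 a_2 = 0  ->  12 a_4 = 6 a_3 - 2 a_2 = 4  ->  a_4 = 1/3
Truncated series: y(x) = -1 + 3 x + 2 x^2 + (4/3) x^3 + (1/3) x^4 + O(x^5).

a_0 = -1; a_1 = 3; a_2 = 2; a_3 = 4/3; a_4 = 1/3


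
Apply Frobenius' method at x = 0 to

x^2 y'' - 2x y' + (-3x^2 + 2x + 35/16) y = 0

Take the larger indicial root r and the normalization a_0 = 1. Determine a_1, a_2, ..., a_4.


Write in Frobenius form y'' + (p(x)/x) y' + (q(x)/x^2) y = 0:
  p(x) = -2,  q(x) = -3x^2 + 2x + 35/16.
Indicial equation: r(r-1) + (-2) r + (35/16) = 0 -> roots r_1 = 7/4, r_2 = 5/4.
Take r = r_1 = 7/4. Let y(x) = x^r sum_{n>=0} a_n x^n with a_0 = 1.
Substitute y = x^r sum a_n x^n and match x^{r+n}. The recurrence is
  D(n) a_n + 2 a_{n-1} - 3 a_{n-2} = 0,  where D(n) = (r+n)(r+n-1) + (-2)(r+n) + (35/16).
  a_n = [-2 a_{n-1} + 3 a_{n-2}] / D(n).
Since the indicial polynomial factors as (r - r_1)(r - r_2), D(n) = (r_1 + n - r_1)(r_1 + n - r_2) = n(n + 1/2).
Evaluating step by step (a_0 = 1):
  n = 1: D(1) = 1(1 + 1/2) = 3/2; numerator = -2(1) = -2; a_1 = (-2)/(3/2) = -4/3
  n = 2: D(2) = 2(2 + 1/2) = 5; numerator = -2(-4/3) + 3(1) = 17/3; a_2 = (17/3)/(5) = 17/15
  n = 3: D(3) = 3(3 + 1/2) = 21/2; numerator = -2(17/15) + 3(-4/3) = -94/15; a_3 = (-94/15)/(21/2) = -188/315
  n = 4: D(4) = 4(4 + 1/2) = 18; numerator = -2(-188/315) + 3(17/15) = 1447/315; a_4 = (1447/315)/(18) = 1447/5670

r = 7/4; a_0 = 1; a_1 = -4/3; a_2 = 17/15; a_3 = -188/315; a_4 = 1447/5670


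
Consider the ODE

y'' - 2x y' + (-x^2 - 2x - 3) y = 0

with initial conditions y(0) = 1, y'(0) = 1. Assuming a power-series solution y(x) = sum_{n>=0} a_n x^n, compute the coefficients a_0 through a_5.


Ansatz: y(x) = sum_{n>=0} a_n x^n, so y'(x) = sum_{n>=1} n a_n x^(n-1) and y''(x) = sum_{n>=2} n(n-1) a_n x^(n-2).
Substitute into P(x) y'' + Q(x) y' + R(x) y = 0 with P(x) = 1, Q(x) = -2x, R(x) = -x^2 - 2x - 3, and match powers of x.
Initial conditions: a_0 = 1, a_1 = 1.
Setting the coefficient of each power of x to zero and solving order by order (substituting the coefficients already found):
  x^0: 2 a_2 - 3 a_0 = 0  ->  2 a_2 = 3 a_0 = 3  ->  a_2 = 3/2
  x^1: 6 a_3 - 5 a_1 - 2 a_0 = 0  ->  6 a_3 = 5 a_1 + 2 a_0 = 7  ->  a_3 = 7/6
  x^2: 12 a_4 - 7 a_2 - 2 a_1 - a_0 = 0  ->  12 a_4 = 7 a_2 + 2 a_1 + a_0 = 27/2  ->  a_4 = 9/8
  x^3: 20 a_5 - 9 a_3 - 2 a_2 - a_1 = 0  ->  20 a_5 = 9 a_3 + 2 a_2 + a_1 = 29/2  ->  a_5 = 29/40
Truncated series: y(x) = 1 + x + (3/2) x^2 + (7/6) x^3 + (9/8) x^4 + (29/40) x^5 + O(x^6).

a_0 = 1; a_1 = 1; a_2 = 3/2; a_3 = 7/6; a_4 = 9/8; a_5 = 29/40


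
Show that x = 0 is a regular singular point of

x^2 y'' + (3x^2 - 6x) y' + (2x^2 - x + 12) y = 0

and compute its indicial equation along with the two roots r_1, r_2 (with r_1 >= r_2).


Divide by x^2 to reach normal form y'' + P_1(x) y' + P_2(x) y = 0 with P_1(x) = 3 - 6/x and P_2(x) = 2 - 1/x + 12/x^2.
x = 0 is a singular point because the y'-coefficient 3 - 6/x has a pole at x = 0 and the y-coefficient 2 - 1/x + 12/x^2 has a pole at x = 0.
It is a regular singular point because x P_1(x) = p(x) = 3x - 6 and x^2 P_2(x) = q(x) = 2x^2 - x + 12 are polynomials, hence analytic at x = 0.
p(0) = -6,  q(0) = 12.
Indicial equation: r(r-1) + p(0) r + q(0) = 0, i.e. r^2 + (p(0) - 1) r + q(0) = 0, i.e. r^2 - 7 r + 12 = 0.
Discriminant: (-7)^2 - 4(12) = 1, so r = (7 ± 1)/2.
Solving: r_1 = 4, r_2 = 3.

indicial: r^2 - 7 r + 12 = 0; roots r_1 = 4, r_2 = 3


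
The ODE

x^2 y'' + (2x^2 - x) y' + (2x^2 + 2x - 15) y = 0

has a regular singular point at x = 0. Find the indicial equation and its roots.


Divide by x^2 to reach normal form y'' + P_1(x) y' + P_2(x) y = 0 with P_1(x) = 2 - 1/x and P_2(x) = 2 + 2/x - 15/x^2.
x = 0 is a singular point because the y'-coefficient 2 - 1/x has a pole at x = 0 and the y-coefficient 2 + 2/x - 15/x^2 has a pole at x = 0.
It is a regular singular point because x P_1(x) = p(x) = 2x - 1 and x^2 P_2(x) = q(x) = 2x^2 + 2x - 15 are polynomials, hence analytic at x = 0.
p(0) = -1,  q(0) = -15.
Indicial equation: r(r-1) + p(0) r + q(0) = 0, i.e. r^2 + (p(0) - 1) r + q(0) = 0, i.e. r^2 - 2 r - 15 = 0.
Discriminant: (-2)^2 - 4(-15) = 64, so r = (2 ± 8)/2.
Solving: r_1 = 5, r_2 = -3.

indicial: r^2 - 2 r - 15 = 0; roots r_1 = 5, r_2 = -3


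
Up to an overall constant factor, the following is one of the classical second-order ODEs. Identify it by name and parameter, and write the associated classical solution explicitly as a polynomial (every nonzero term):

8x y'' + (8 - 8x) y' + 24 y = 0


All three coefficients share the factor 8; dividing through by 8 gives  x y'' + (1 - x) y' + 3 y = 0.
This matches the Laguerre equation x y'' + (1 - x) y' + n y = 0 with n = 3; the polynomial solution is L_3(x).
With y = sum_k a_k x^k, matching x^k gives (k+1)k a_{k+1} + (k+1) a_{k+1} - k a_k + n a_k = 0, i.e. (k+1)^2 a_{k+1} = (k - n) a_k = (k - 3) a_k. The right side vanishes at k = 3, so the series terminates at degree 3.
Standard normalization L_n(0) = 1 gives a_0 = 1. Work upward with a_{k+1} = (k - 3) a_k / (k+1)^2:
  a_1 = (0 - 3)(1) / 1^2 = -3/1 = -3
  a_2 = (1 - 3)(-3) / 2^2 = 6/4 = 3/2
  a_3 = (2 - 3)(3/2) / 3^2 = (-3/2)/9 = -1/6
Hence L_3(x) = -x^3/6 + 3 x^2/2 - 3 x + 1.

L_3(x); series = -x^3/6 + 3 x^2/2 - 3 x + 1


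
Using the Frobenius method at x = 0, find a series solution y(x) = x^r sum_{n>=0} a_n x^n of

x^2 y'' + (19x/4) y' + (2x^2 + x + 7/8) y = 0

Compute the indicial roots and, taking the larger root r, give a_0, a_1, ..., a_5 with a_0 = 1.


Write in Frobenius form y'' + (p(x)/x) y' + (q(x)/x^2) y = 0:
  p(x) = 19/4,  q(x) = 2x^2 + x + 7/8.
Indicial equation: r(r-1) + (19/4) r + (7/8) = 0 -> roots r_1 = -1/4, r_2 = -7/2.
Take r = r_1 = -1/4. Let y(x) = x^r sum_{n>=0} a_n x^n with a_0 = 1.
Substitute y = x^r sum a_n x^n and match x^{r+n}. The recurrence is
  D(n) a_n + 1 a_{n-1} + 2 a_{n-2} = 0,  where D(n) = (r+n)(r+n-1) + (19/4)(r+n) + (7/8).
  a_n = [-1 a_{n-1} - 2 a_{n-2}] / D(n).
Since the indicial polynomial factors as (r - r_1)(r - r_2), D(n) = (r_1 + n - r_1)(r_1 + n - r_2) = n(n + 13/4).
Evaluating step by step (a_0 = 1):
  n = 1: D(1) = 1(1 + 13/4) = 17/4; numerator = -1(1) = -1; a_1 = (-1)/(17/4) = -4/17
  n = 2: D(2) = 2(2 + 13/4) = 21/2; numerator = -1(-4/17) - 2(1) = -30/17; a_2 = (-30/17)/(21/2) = -20/119
  n = 3: D(3) = 3(3 + 13/4) = 75/4; numerator = -1(-20/119) - 2(-4/17) = 76/119; a_3 = (76/119)/(75/4) = 304/8925
  n = 4: D(4) = 4(4 + 13/4) = 29; numerator = -1(304/8925) - 2(-20/119) = 2696/8925; a_4 = (2696/8925)/(29) = 2696/258825
  n = 5: D(5) = 5(5 + 13/4) = 165/4; numerator = -1(2696/258825) - 2(304/8925) = -968/12325; a_5 = (-968/12325)/(165/4) = -352/184875

r = -1/4; a_0 = 1; a_1 = -4/17; a_2 = -20/119; a_3 = 304/8925; a_4 = 2696/258825; a_5 = -352/184875


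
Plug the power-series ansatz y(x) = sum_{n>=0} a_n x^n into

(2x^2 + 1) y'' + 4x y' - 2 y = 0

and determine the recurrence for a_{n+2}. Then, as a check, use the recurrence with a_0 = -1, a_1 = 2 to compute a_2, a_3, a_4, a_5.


Substitute y = sum_n a_n x^n.
(1 + 2 x^2) y'' contributes (n+2)(n+1) a_{n+2} + 2 n(n-1) a_n at x^n.
4 x y'(x) contributes 4 n a_n at x^n.
-2 y(x) contributes -2 a_n at x^n.
Matching x^n: (n+2)(n+1) a_{n+2} + (2 n(n-1) + 4 n - 2) a_n = 0.
Thus a_{n+2} = (-2 n(n-1) - 4 n + 2) / ((n+1)(n+2)) * a_n.

Check with a_0 = -1, a_1 = 2 (apply the recurrence for n = 0, 1, 2, 3): a_0 = -1, a_1 = 2, a_2 = -1, a_3 = -2/3, a_4 = 5/6, a_5 = 11/15.

a_(n+2) = (-2 n(n-1) - 4 n + 2) / ((n+1)(n+2)) * a_n; check: a_0 = -1, a_1 = 2, a_2 = -1, a_3 = -2/3, a_4 = 5/6, a_5 = 11/15


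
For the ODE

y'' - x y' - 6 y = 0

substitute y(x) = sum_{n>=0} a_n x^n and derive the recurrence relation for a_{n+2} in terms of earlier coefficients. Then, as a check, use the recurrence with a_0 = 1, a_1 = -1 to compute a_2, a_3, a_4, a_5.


Substitute y = sum_n a_n x^n.
y''(x) has coefficient (n+2)(n+1) a_{n+2} at x^n;
-x y'(x) has coefficient -n a_n at x^n (shift);
-6 y(x) has coefficient -6 a_n at x^n.
Matching x^n: (n+2)(n+1) a_{n+2} + (-n - 6) a_n = 0.
Thus a_{n+2} = (n + 6) / ((n+1)(n+2)) * a_n.

Check with a_0 = 1, a_1 = -1 (apply the recurrence for n = 0, 1, 2, 3): a_0 = 1, a_1 = -1, a_2 = 3, a_3 = -7/6, a_4 = 2, a_5 = -21/40.

a_(n+2) = (n + 6) / ((n+1)(n+2)) * a_n; check: a_0 = 1, a_1 = -1, a_2 = 3, a_3 = -7/6, a_4 = 2, a_5 = -21/40


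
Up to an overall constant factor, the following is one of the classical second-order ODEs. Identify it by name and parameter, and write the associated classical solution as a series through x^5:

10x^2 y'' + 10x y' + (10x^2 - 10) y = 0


All three coefficients share the factor 10; dividing through by 10 gives  x^2 y'' + x y' + (x^2 - 1) y = 0.
This matches the Bessel equation x^2 y'' + x y' + (x^2 - nu^2) y = 0 with nu^2 = 1, so nu = 1; the solution bounded at x = 0 is J_1(x).
Frobenius at x = 0: indicial roots ±nu; for r = nu the recurrence k(k + 2nu) c_k = -c_{k-2} gives the standard series J_nu(x) = sum_{k>=0} (-1)^k / (k! (k+nu)!) (x/2)^(2k+nu). Evaluate the first 3 terms:
  k = 0: (-1)^0 / (0! * 1! * 2^1) x^1 = 1/(1*1*2) x^1 = (1/2) x^1
  k = 1: (-1)^1 / (1! * 2! * 2^3) x^3 = -1/(1*2*8) x^3 = (-1/16) x^3
  k = 2: (-1)^2 / (2! * 3! * 2^5) x^5 = 1/(2*6*32) x^5 = (1/384) x^5
Hence J_1(x) = x^5/384 - x^3/16 + x/2 + ....

J_1(x); series = x^5/384 - x^3/16 + x/2


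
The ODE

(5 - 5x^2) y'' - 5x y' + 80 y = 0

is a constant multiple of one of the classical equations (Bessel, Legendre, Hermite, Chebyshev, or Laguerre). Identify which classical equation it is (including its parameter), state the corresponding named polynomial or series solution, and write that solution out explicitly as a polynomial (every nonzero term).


All three coefficients share the factor 5; dividing through by 5 gives  (1 - x^2) y'' - x y' + 16 y = 0.
This matches the Chebyshev equation (1 - x^2) y'' - x y' + n^2 y = 0 (note the -x y' term, not -2x y') with n^2 = 16, so n = 4; the polynomial solution is T_4(x).
With y = sum_k a_k x^k, matching x^k gives (k+2)(k+1) a_{k+2} = (k^2 - n^2) a_k = (k - 4)(k + 4) a_k. The right side vanishes at k = 4, so the series with the parity of 4 terminates at degree 4.
Standard normalization: leading coefficient of T_n is 2^(n-1), so a_4 = 2^3 = 8. Work downward with a_k = (k+1)(k+2) a_{k+2} / ((k - 4)(k + 4)):
  a_2 = (3)(4)(8) / ((2 - 4)(2 + 4)) = 96/(-12) = -8
  a_0 = (1)(2)(-8) / ((0 - 4)(0 + 4)) = -16/(-16) = 1
Hence T_4(x) = 8 x^4 - 8 x^2 + 1.

T_4(x); series = 8 x^4 - 8 x^2 + 1


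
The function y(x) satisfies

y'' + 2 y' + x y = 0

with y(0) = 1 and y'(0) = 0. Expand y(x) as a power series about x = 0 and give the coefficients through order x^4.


Ansatz: y(x) = sum_{n>=0} a_n x^n, so y'(x) = sum_{n>=1} n a_n x^(n-1) and y''(x) = sum_{n>=2} n(n-1) a_n x^(n-2).
Substitute into P(x) y'' + Q(x) y' + R(x) y = 0 with P(x) = 1, Q(x) = 2, R(x) = x, and match powers of x.
Initial conditions: a_0 = 1, a_1 = 0.
Setting the coefficient of each power of x to zero and solving order by order (substituting the coefficients already found):
  x^0: 2 a_2 + 2 a_1 = 0  ->  2 a_2 = -2 a_1 = 0  ->  a_2 = 0
  x^1: 6 a_3 + 4 a_2 + a_0 = 0  ->  6 a_3 = -4 a_2 - a_0 = -1  ->  a_3 = -1/6
  x^2: 12 a_4 + 6 a_3 + a_1 = 0  ->  12 a_4 = -6 a_3 - a_1 = 1  ->  a_4 = 1/12
Truncated series: y(x) = 1 - (1/6) x^3 + (1/12) x^4 + O(x^5).

a_0 = 1; a_1 = 0; a_2 = 0; a_3 = -1/6; a_4 = 1/12


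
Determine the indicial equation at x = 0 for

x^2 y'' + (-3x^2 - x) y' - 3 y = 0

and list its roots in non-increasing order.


Divide by x^2 to reach normal form y'' + P_1(x) y' + P_2(x) y = 0 with P_1(x) = -3 - 1/x and P_2(x) = -3/x^2.
x = 0 is a singular point because the y'-coefficient -3 - 1/x has a pole at x = 0 and the y-coefficient -3/x^2 has a pole at x = 0.
It is a regular singular point because x P_1(x) = p(x) = -3x - 1 and x^2 P_2(x) = q(x) = -3 are polynomials, hence analytic at x = 0.
p(0) = -1,  q(0) = -3.
Indicial equation: r(r-1) + p(0) r + q(0) = 0, i.e. r^2 + (p(0) - 1) r + q(0) = 0, i.e. r^2 - 2 r - 3 = 0.
Discriminant: (-2)^2 - 4(-3) = 16, so r = (2 ± 4)/2.
Solving: r_1 = 3, r_2 = -1.

indicial: r^2 - 2 r - 3 = 0; roots r_1 = 3, r_2 = -1


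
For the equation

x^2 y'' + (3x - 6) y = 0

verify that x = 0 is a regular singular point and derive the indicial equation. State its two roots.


Divide by x^2 to reach normal form y'' + P_1(x) y' + P_2(x) y = 0 with P_1(x) = 0 and P_2(x) = 3/x - 6/x^2.
x = 0 is a singular point because the y-coefficient 3/x - 6/x^2 has a pole at x = 0.
It is a regular singular point because x P_1(x) = p(x) = 0 and x^2 P_2(x) = q(x) = 3x - 6 are polynomials, hence analytic at x = 0.
p(0) = 0,  q(0) = -6.
Indicial equation: r(r-1) + p(0) r + q(0) = 0, i.e. r^2 + (p(0) - 1) r + q(0) = 0, i.e. r^2 - 1 r - 6 = 0.
Discriminant: (-1)^2 - 4(-6) = 25, so r = (1 ± 5)/2.
Solving: r_1 = 3, r_2 = -2.

indicial: r^2 - 1 r - 6 = 0; roots r_1 = 3, r_2 = -2


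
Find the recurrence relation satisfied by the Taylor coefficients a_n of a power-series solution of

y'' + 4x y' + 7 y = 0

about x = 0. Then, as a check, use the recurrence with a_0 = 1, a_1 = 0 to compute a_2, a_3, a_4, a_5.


Substitute y = sum_n a_n x^n.
y''(x) has coefficient (n+2)(n+1) a_{n+2} at x^n;
4 x y'(x) has coefficient 4 n a_n at x^n (shift);
7 y(x) has coefficient 7 a_n at x^n.
Matching x^n: (n+2)(n+1) a_{n+2} + (4n + 7) a_n = 0.
Thus a_{n+2} = (-4n - 7) / ((n+1)(n+2)) * a_n.

Check with a_0 = 1, a_1 = 0 (apply the recurrence for n = 0, 1, 2, 3): a_0 = 1, a_1 = 0, a_2 = -7/2, a_3 = 0, a_4 = 35/8, a_5 = 0.

a_(n+2) = (-4n - 7) / ((n+1)(n+2)) * a_n; check: a_0 = 1, a_1 = 0, a_2 = -7/2, a_3 = 0, a_4 = 35/8, a_5 = 0


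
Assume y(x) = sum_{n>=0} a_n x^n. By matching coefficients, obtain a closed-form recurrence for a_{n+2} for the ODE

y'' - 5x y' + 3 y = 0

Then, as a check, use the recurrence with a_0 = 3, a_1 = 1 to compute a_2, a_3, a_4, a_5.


Substitute y = sum_n a_n x^n.
y''(x) has coefficient (n+2)(n+1) a_{n+2} at x^n;
-5 x y'(x) has coefficient -5 n a_n at x^n (shift);
3 y(x) has coefficient 3 a_n at x^n.
Matching x^n: (n+2)(n+1) a_{n+2} + (-5n + 3) a_n = 0.
Thus a_{n+2} = (5n - 3) / ((n+1)(n+2)) * a_n.

Check with a_0 = 3, a_1 = 1 (apply the recurrence for n = 0, 1, 2, 3): a_0 = 3, a_1 = 1, a_2 = -9/2, a_3 = 1/3, a_4 = -21/8, a_5 = 1/5.

a_(n+2) = (5n - 3) / ((n+1)(n+2)) * a_n; check: a_0 = 3, a_1 = 1, a_2 = -9/2, a_3 = 1/3, a_4 = -21/8, a_5 = 1/5


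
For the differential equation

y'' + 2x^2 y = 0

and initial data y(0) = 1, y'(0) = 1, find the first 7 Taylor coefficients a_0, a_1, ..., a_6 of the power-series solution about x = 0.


Ansatz: y(x) = sum_{n>=0} a_n x^n, so y'(x) = sum_{n>=1} n a_n x^(n-1) and y''(x) = sum_{n>=2} n(n-1) a_n x^(n-2).
Substitute into P(x) y'' + Q(x) y' + R(x) y = 0 with P(x) = 1, Q(x) = 0, R(x) = 2x^2, and match powers of x.
Initial conditions: a_0 = 1, a_1 = 1.
Setting the coefficient of each power of x to zero and solving order by order (substituting the coefficients already found):
  x^0: 2 a_2 = 0  ->  a_2 = 0
  x^1: 6 a_3 = 0  ->  a_3 = 0
  x^2: 12 a_4 + 2 a_0 = 0  ->  12 a_4 = -2 a_0 = -2  ->  a_4 = -1/6
  x^3: 20 a_5 + 2 a_1 = 0  ->  20 a_5 = -2 a_1 = -2  ->  a_5 = -1/10
  x^4: 30 a_6 + 2 a_2 = 0  ->  30 a_6 = -2 a_2 = 0  ->  a_6 = 0
Truncated series: y(x) = 1 + x - (1/6) x^4 - (1/10) x^5 + O(x^7).

a_0 = 1; a_1 = 1; a_2 = 0; a_3 = 0; a_4 = -1/6; a_5 = -1/10; a_6 = 0


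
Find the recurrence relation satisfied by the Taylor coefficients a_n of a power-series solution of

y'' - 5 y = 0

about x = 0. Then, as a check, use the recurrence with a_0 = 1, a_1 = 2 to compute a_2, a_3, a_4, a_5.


Substitute y = sum_n a_n x^n into y'' + (const) y = 0.
y''(x) = sum_{n>=0} (n+2)(n+1) a_{n+2} x^n.
The ODE becomes sum_n [(n+2)(n+1) a_{n+2} - 5 a_n] x^n = 0.
Setting each coefficient to zero gives the recurrence:
  (n+2)(n+1) a_{n+2} - 5 a_n = 0,
  a_{n+2} = 5 / ((n+1)(n+2)) a_n.

Check with a_0 = 1, a_1 = 2 (apply the recurrence for n = 0, 1, 2, 3): a_0 = 1, a_1 = 2, a_2 = 5/2, a_3 = 5/3, a_4 = 25/24, a_5 = 5/12.

a_{n+2} = 5/((n+1)(n+2)) * a_n; check: a_0 = 1, a_1 = 2, a_2 = 5/2, a_3 = 5/3, a_4 = 25/24, a_5 = 5/12


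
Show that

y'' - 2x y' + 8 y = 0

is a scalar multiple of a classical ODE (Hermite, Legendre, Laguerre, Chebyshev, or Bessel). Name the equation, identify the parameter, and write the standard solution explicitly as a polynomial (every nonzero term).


The equation is already in a standard form:  y'' - 2x y' + 8 y = 0.
This matches the Hermite equation y'' - 2x y' + 2n y = 0 with 2n = 8, so n = 4; the polynomial solution is H_4(x).
With y = sum_k a_k x^k, matching x^k gives (k+2)(k+1) a_{k+2} = 2(k - n) a_k = 2(k - 4) a_k. The right side vanishes at k = 4, so the series with the parity of 4 terminates at degree 4.
Standard normalization: leading coefficient of H_n is 2^n, so a_4 = 2^4 = 16. Work downward with a_k = (k+1)(k+2) a_{k+2} / (2(k - n)):
  a_2 = (3)(4)(16) / (2(2 - 4)) = 192/(-4) = -48
  a_0 = (1)(2)(-48) / (2(0 - 4)) = -96/(-8) = 12
Hence H_4(x) = 16 x^4 - 48 x^2 + 12.

H_4(x); series = 16 x^4 - 48 x^2 + 12


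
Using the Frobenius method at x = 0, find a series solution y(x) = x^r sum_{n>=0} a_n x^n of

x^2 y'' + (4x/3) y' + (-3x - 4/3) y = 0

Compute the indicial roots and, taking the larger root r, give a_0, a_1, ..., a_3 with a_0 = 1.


Write in Frobenius form y'' + (p(x)/x) y' + (q(x)/x^2) y = 0:
  p(x) = 4/3,  q(x) = -3x - 4/3.
Indicial equation: r(r-1) + (4/3) r + (-4/3) = 0 -> roots r_1 = 1, r_2 = -4/3.
Take r = r_1 = 1. Let y(x) = x^r sum_{n>=0} a_n x^n with a_0 = 1.
Substitute y = x^r sum a_n x^n and match x^{r+n}. The recurrence is
  D(n) a_n - 3 a_{n-1} = 0,  where D(n) = (r+n)(r+n-1) + (4/3)(r+n) + (-4/3).
  a_n = 3 / D(n) * a_{n-1}.
Since the indicial polynomial factors as (r - r_1)(r - r_2), D(n) = (r_1 + n - r_1)(r_1 + n - r_2) = n(n + 7/3).
Evaluating step by step (a_0 = 1):
  n = 1: D(1) = 1(1 + 7/3) = 10/3; numerator = 3(1) = 3; a_1 = (3)/(10/3) = 9/10
  n = 2: D(2) = 2(2 + 7/3) = 26/3; numerator = 3(9/10) = 27/10; a_2 = (27/10)/(26/3) = 81/260
  n = 3: D(3) = 3(3 + 7/3) = 16; numerator = 3(81/260) = 243/260; a_3 = (243/260)/(16) = 243/4160

r = 1; a_0 = 1; a_1 = 9/10; a_2 = 81/260; a_3 = 243/4160


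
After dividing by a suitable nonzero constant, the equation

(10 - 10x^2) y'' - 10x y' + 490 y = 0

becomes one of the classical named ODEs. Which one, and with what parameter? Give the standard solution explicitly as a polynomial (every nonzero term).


All three coefficients share the factor 10; dividing through by 10 gives  (1 - x^2) y'' - x y' + 49 y = 0.
This matches the Chebyshev equation (1 - x^2) y'' - x y' + n^2 y = 0 (note the -x y' term, not -2x y') with n^2 = 49, so n = 7; the polynomial solution is T_7(x).
With y = sum_k a_k x^k, matching x^k gives (k+2)(k+1) a_{k+2} = (k^2 - n^2) a_k = (k - 7)(k + 7) a_k. The right side vanishes at k = 7, so the series with the parity of 7 terminates at degree 7.
Standard normalization: leading coefficient of T_n is 2^(n-1), so a_7 = 2^6 = 64. Work downward with a_k = (k+1)(k+2) a_{k+2} / ((k - 7)(k + 7)):
  a_5 = (6)(7)(64) / ((5 - 7)(5 + 7)) = 2688/(-24) = -112
  a_3 = (4)(5)(-112) / ((3 - 7)(3 + 7)) = -2240/(-40) = 56
  a_1 = (2)(3)(56) / ((1 - 7)(1 + 7)) = 336/(-48) = -7
Hence T_7(x) = 64 x^7 - 112 x^5 + 56 x^3 - 7 x.

T_7(x); series = 64 x^7 - 112 x^5 + 56 x^3 - 7 x


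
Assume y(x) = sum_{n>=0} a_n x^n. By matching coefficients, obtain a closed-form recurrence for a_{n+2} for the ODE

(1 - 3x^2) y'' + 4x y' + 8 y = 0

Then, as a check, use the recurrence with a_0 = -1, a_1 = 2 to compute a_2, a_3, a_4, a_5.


Substitute y = sum_n a_n x^n.
(1 - 3 x^2) y'' contributes (n+2)(n+1) a_{n+2} - 3 n(n-1) a_n at x^n.
4 x y'(x) contributes 4 n a_n at x^n.
8 y(x) contributes 8 a_n at x^n.
Matching x^n: (n+2)(n+1) a_{n+2} + (-3 n(n-1) + 4 n + 8) a_n = 0.
Thus a_{n+2} = (3 n(n-1) - 4 n - 8) / ((n+1)(n+2)) * a_n.

Check with a_0 = -1, a_1 = 2 (apply the recurrence for n = 0, 1, 2, 3): a_0 = -1, a_1 = 2, a_2 = 4, a_3 = -4, a_4 = -10/3, a_5 = 2/5.

a_(n+2) = (3 n(n-1) - 4 n - 8) / ((n+1)(n+2)) * a_n; check: a_0 = -1, a_1 = 2, a_2 = 4, a_3 = -4, a_4 = -10/3, a_5 = 2/5


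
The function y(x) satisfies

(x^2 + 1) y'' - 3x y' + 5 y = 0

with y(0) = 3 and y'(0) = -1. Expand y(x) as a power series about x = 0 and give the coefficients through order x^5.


Ansatz: y(x) = sum_{n>=0} a_n x^n, so y'(x) = sum_{n>=1} n a_n x^(n-1) and y''(x) = sum_{n>=2} n(n-1) a_n x^(n-2).
Substitute into P(x) y'' + Q(x) y' + R(x) y = 0 with P(x) = x^2 + 1, Q(x) = -3x, R(x) = 5, and match powers of x.
Initial conditions: a_0 = 3, a_1 = -1.
Setting the coefficient of each power of x to zero and solving order by order (substituting the coefficients already found):
  x^0: 2 a_2 + 5 a_0 = 0  ->  2 a_2 = -5 a_0 = -15  ->  a_2 = -15/2
  x^1: 6 a_3 + 2 a_1 = 0  ->  6 a_3 = -2 a_1 = 2  ->  a_3 = 1/3
  x^2: 12 a_4 + a_2 = 0  ->  12 a_4 = -a_2 = 15/2  ->  a_4 = 5/8
  x^3: 20 a_5 + 2 a_3 = 0  ->  20 a_5 = -2 a_3 = -2/3  ->  a_5 = -1/30
Truncated series: y(x) = 3 - x - (15/2) x^2 + (1/3) x^3 + (5/8) x^4 - (1/30) x^5 + O(x^6).

a_0 = 3; a_1 = -1; a_2 = -15/2; a_3 = 1/3; a_4 = 5/8; a_5 = -1/30


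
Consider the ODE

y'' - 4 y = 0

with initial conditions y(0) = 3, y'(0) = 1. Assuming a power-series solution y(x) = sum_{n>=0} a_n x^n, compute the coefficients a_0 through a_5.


Ansatz: y(x) = sum_{n>=0} a_n x^n, so y'(x) = sum_{n>=1} n a_n x^(n-1) and y''(x) = sum_{n>=2} n(n-1) a_n x^(n-2).
Substitute into P(x) y'' + Q(x) y' + R(x) y = 0 with P(x) = 1, Q(x) = 0, R(x) = -4, and match powers of x.
Initial conditions: a_0 = 3, a_1 = 1.
Setting the coefficient of each power of x to zero and solving order by order (substituting the coefficients already found):
  x^0: 2 a_2 - 4 a_0 = 0  ->  2 a_2 = 4 a_0 = 12  ->  a_2 = 6
  x^1: 6 a_3 - 4 a_1 = 0  ->  6 a_3 = 4 a_1 = 4  ->  a_3 = 2/3
  x^2: 12 a_4 - 4 a_2 = 0  ->  12 a_4 = 4 a_2 = 24  ->  a_4 = 2
  x^3: 20 a_5 - 4 a_3 = 0  ->  20 a_5 = 4 a_3 = 8/3  ->  a_5 = 2/15
Truncated series: y(x) = 3 + x + 6 x^2 + (2/3) x^3 + 2 x^4 + (2/15) x^5 + O(x^6).

a_0 = 3; a_1 = 1; a_2 = 6; a_3 = 2/3; a_4 = 2; a_5 = 2/15


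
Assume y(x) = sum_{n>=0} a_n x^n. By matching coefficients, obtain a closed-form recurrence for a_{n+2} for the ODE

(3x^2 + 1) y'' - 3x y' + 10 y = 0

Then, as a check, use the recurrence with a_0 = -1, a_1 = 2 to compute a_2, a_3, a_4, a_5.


Substitute y = sum_n a_n x^n.
(1 + 3 x^2) y'' contributes (n+2)(n+1) a_{n+2} + 3 n(n-1) a_n at x^n.
-3 x y'(x) contributes -3 n a_n at x^n.
10 y(x) contributes 10 a_n at x^n.
Matching x^n: (n+2)(n+1) a_{n+2} + (3 n(n-1) - 3 n + 10) a_n = 0.
Thus a_{n+2} = (-3 n(n-1) + 3 n - 10) / ((n+1)(n+2)) * a_n.

Check with a_0 = -1, a_1 = 2 (apply the recurrence for n = 0, 1, 2, 3): a_0 = -1, a_1 = 2, a_2 = 5, a_3 = -7/3, a_4 = -25/6, a_5 = 133/60.

a_(n+2) = (-3 n(n-1) + 3 n - 10) / ((n+1)(n+2)) * a_n; check: a_0 = -1, a_1 = 2, a_2 = 5, a_3 = -7/3, a_4 = -25/6, a_5 = 133/60


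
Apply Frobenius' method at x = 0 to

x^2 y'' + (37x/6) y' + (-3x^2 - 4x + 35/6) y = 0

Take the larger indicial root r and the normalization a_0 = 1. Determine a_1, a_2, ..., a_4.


Write in Frobenius form y'' + (p(x)/x) y' + (q(x)/x^2) y = 0:
  p(x) = 37/6,  q(x) = -3x^2 - 4x + 35/6.
Indicial equation: r(r-1) + (37/6) r + (35/6) = 0 -> roots r_1 = -5/3, r_2 = -7/2.
Take r = r_1 = -5/3. Let y(x) = x^r sum_{n>=0} a_n x^n with a_0 = 1.
Substitute y = x^r sum a_n x^n and match x^{r+n}. The recurrence is
  D(n) a_n - 4 a_{n-1} - 3 a_{n-2} = 0,  where D(n) = (r+n)(r+n-1) + (37/6)(r+n) + (35/6).
  a_n = [4 a_{n-1} + 3 a_{n-2}] / D(n).
Since the indicial polynomial factors as (r - r_1)(r - r_2), D(n) = (r_1 + n - r_1)(r_1 + n - r_2) = n(n + 11/6).
Evaluating step by step (a_0 = 1):
  n = 1: D(1) = 1(1 + 11/6) = 17/6; numerator = 4(1) = 4; a_1 = (4)/(17/6) = 24/17
  n = 2: D(2) = 2(2 + 11/6) = 23/3; numerator = 4(24/17) + 3(1) = 147/17; a_2 = (147/17)/(23/3) = 441/391
  n = 3: D(3) = 3(3 + 11/6) = 29/2; numerator = 4(441/391) + 3(24/17) = 3420/391; a_3 = (3420/391)/(29/2) = 6840/11339
  n = 4: D(4) = 4(4 + 11/6) = 70/3; numerator = 4(6840/11339) + 3(441/391) = 65727/11339; a_4 = (65727/11339)/(70/3) = 197181/793730

r = -5/3; a_0 = 1; a_1 = 24/17; a_2 = 441/391; a_3 = 6840/11339; a_4 = 197181/793730


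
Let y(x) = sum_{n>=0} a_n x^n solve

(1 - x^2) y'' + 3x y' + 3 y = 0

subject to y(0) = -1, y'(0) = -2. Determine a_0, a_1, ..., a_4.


Ansatz: y(x) = sum_{n>=0} a_n x^n, so y'(x) = sum_{n>=1} n a_n x^(n-1) and y''(x) = sum_{n>=2} n(n-1) a_n x^(n-2).
Substitute into P(x) y'' + Q(x) y' + R(x) y = 0 with P(x) = 1 - x^2, Q(x) = 3x, R(x) = 3, and match powers of x.
Initial conditions: a_0 = -1, a_1 = -2.
Setting the coefficient of each power of x to zero and solving order by order (substituting the coefficients already found):
  x^0: 2 a_2 + 3 a_0 = 0  ->  2 a_2 = -3 a_0 = 3  ->  a_2 = 3/2
  x^1: 6 a_3 + 6 a_1 = 0  ->  6 a_3 = -6 a_1 = 12  ->  a_3 = 2
  x^2: 12 a_4 + 7 a_2 = 0  ->  12 a_4 = -7 a_2 = -21/2  ->  a_4 = -7/8
Truncated series: y(x) = -1 - 2 x + (3/2) x^2 + 2 x^3 - (7/8) x^4 + O(x^5).

a_0 = -1; a_1 = -2; a_2 = 3/2; a_3 = 2; a_4 = -7/8


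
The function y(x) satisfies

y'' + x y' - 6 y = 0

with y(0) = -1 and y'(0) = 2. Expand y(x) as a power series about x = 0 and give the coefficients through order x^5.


Ansatz: y(x) = sum_{n>=0} a_n x^n, so y'(x) = sum_{n>=1} n a_n x^(n-1) and y''(x) = sum_{n>=2} n(n-1) a_n x^(n-2).
Substitute into P(x) y'' + Q(x) y' + R(x) y = 0 with P(x) = 1, Q(x) = x, R(x) = -6, and match powers of x.
Initial conditions: a_0 = -1, a_1 = 2.
Setting the coefficient of each power of x to zero and solving order by order (substituting the coefficients already found):
  x^0: 2 a_2 - 6 a_0 = 0  ->  2 a_2 = 6 a_0 = -6  ->  a_2 = -3
  x^1: 6 a_3 - 5 a_1 = 0  ->  6 a_3 = 5 a_1 = 10  ->  a_3 = 5/3
  x^2: 12 a_4 - 4 a_2 = 0  ->  12 a_4 = 4 a_2 = -12  ->  a_4 = -1
  x^3: 20 a_5 - 3 a_3 = 0  ->  20 a_5 = 3 a_3 = 5  ->  a_5 = 1/4
Truncated series: y(x) = -1 + 2 x - 3 x^2 + (5/3) x^3 - x^4 + (1/4) x^5 + O(x^6).

a_0 = -1; a_1 = 2; a_2 = -3; a_3 = 5/3; a_4 = -1; a_5 = 1/4


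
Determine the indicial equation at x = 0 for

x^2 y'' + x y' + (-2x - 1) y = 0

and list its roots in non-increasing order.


Divide by x^2 to reach normal form y'' + P_1(x) y' + P_2(x) y = 0 with P_1(x) = 1/x and P_2(x) = -2/x - 1/x^2.
x = 0 is a singular point because the y'-coefficient 1/x has a pole at x = 0 and the y-coefficient -2/x - 1/x^2 has a pole at x = 0.
It is a regular singular point because x P_1(x) = p(x) = 1 and x^2 P_2(x) = q(x) = -2x - 1 are polynomials, hence analytic at x = 0.
p(0) = 1,  q(0) = -1.
Indicial equation: r(r-1) + p(0) r + q(0) = 0, i.e. r^2 + (p(0) - 1) r + q(0) = 0, i.e. r^2 - 1 = 0.
Discriminant: (0)^2 - 4(-1) = 4, so r = (0 ± 2)/2.
Solving: r_1 = 1, r_2 = -1.

indicial: r^2 - 1 = 0; roots r_1 = 1, r_2 = -1


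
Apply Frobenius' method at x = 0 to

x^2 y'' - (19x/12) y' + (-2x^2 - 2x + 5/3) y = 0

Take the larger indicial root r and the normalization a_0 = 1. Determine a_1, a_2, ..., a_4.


Write in Frobenius form y'' + (p(x)/x) y' + (q(x)/x^2) y = 0:
  p(x) = -19/12,  q(x) = -2x^2 - 2x + 5/3.
Indicial equation: r(r-1) + (-19/12) r + (5/3) = 0 -> roots r_1 = 4/3, r_2 = 5/4.
Take r = r_1 = 4/3. Let y(x) = x^r sum_{n>=0} a_n x^n with a_0 = 1.
Substitute y = x^r sum a_n x^n and match x^{r+n}. The recurrence is
  D(n) a_n - 2 a_{n-1} - 2 a_{n-2} = 0,  where D(n) = (r+n)(r+n-1) + (-19/12)(r+n) + (5/3).
  a_n = [2 a_{n-1} + 2 a_{n-2}] / D(n).
Since the indicial polynomial factors as (r - r_1)(r - r_2), D(n) = (r_1 + n - r_1)(r_1 + n - r_2) = n(n + 1/12).
Evaluating step by step (a_0 = 1):
  n = 1: D(1) = 1(1 + 1/12) = 13/12; numerator = 2(1) = 2; a_1 = (2)/(13/12) = 24/13
  n = 2: D(2) = 2(2 + 1/12) = 25/6; numerator = 2(24/13) + 2(1) = 74/13; a_2 = (74/13)/(25/6) = 444/325
  n = 3: D(3) = 3(3 + 1/12) = 37/4; numerator = 2(444/325) + 2(24/13) = 2088/325; a_3 = (2088/325)/(37/4) = 8352/12025
  n = 4: D(4) = 4(4 + 1/12) = 49/3; numerator = 2(8352/12025) + 2(444/325) = 9912/2405; a_4 = (9912/2405)/(49/3) = 4248/16835

r = 4/3; a_0 = 1; a_1 = 24/13; a_2 = 444/325; a_3 = 8352/12025; a_4 = 4248/16835
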